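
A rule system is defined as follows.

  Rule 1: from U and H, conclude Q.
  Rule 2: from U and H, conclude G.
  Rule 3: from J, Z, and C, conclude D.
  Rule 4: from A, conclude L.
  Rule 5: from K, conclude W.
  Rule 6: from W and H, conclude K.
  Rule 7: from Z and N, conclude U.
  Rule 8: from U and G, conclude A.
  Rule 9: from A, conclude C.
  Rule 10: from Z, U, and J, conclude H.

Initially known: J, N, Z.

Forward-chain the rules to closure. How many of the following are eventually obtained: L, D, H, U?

4

Z and N hold, so U follows (Rule 7).
Z, U, and J hold, so H follows (Rule 10).
U and H hold, so G follows (Rule 2).
U and G hold, so A follows (Rule 8).
A holds, so C follows (Rule 9).
From A, Rule 4 gives L.
J, Z, and C hold, so D follows (Rule 3).
L: reached.
D: reached.
H: reached.
U: reached.
All 4 are reached.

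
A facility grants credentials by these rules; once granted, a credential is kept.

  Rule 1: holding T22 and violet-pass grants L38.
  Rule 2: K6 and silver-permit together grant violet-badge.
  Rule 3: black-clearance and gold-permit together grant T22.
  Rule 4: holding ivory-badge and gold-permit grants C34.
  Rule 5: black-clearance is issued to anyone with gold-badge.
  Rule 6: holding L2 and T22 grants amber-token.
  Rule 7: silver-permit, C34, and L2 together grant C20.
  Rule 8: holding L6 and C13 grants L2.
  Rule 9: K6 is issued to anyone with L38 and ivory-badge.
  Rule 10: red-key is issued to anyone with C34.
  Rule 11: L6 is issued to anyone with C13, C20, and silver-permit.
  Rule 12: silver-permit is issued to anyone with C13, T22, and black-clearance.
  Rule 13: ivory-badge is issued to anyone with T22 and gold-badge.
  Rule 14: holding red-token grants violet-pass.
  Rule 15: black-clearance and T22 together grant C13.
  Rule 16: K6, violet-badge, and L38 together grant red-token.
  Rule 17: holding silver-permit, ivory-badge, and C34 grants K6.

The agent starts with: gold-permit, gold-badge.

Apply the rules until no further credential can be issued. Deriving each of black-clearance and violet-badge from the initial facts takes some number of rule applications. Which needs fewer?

black-clearance: Holding gold-badge grants black-clearance (Rule 5). [1 rule application]
violet-badge: Holding gold-badge grants black-clearance (Rule 5). Holding black-clearance and gold-permit grants T22 (Rule 3). Holding black-clearance and T22 grants C13 (Rule 15). Holding T22 and gold-badge grants ivory-badge (Rule 13). Holding C13, T22, and black-clearance grants silver-permit (Rule 12). Holding ivory-badge and gold-permit grants C34 (Rule 4). Holding silver-permit, ivory-badge, and C34 grants K6 (Rule 17). Holding K6 and silver-permit grants violet-badge (Rule 2). [8 rule applications]
black-clearance needs fewer.

black-clearance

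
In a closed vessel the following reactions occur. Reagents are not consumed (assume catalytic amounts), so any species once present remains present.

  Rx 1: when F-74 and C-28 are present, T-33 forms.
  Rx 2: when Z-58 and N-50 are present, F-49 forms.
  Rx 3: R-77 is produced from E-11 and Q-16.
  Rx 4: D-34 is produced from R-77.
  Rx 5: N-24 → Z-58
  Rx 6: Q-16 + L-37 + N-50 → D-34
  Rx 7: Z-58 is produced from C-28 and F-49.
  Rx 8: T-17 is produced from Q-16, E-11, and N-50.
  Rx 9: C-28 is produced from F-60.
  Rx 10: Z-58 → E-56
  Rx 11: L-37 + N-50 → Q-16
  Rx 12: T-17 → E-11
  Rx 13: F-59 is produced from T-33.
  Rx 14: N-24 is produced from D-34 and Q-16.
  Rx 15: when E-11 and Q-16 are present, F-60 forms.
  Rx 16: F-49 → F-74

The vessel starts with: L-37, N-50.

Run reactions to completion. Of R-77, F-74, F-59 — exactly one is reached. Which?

L-37 and N-50 present → Q-16 forms (Rx 11).
Q-16, L-37, and N-50 present → D-34 forms (Rx 6).
D-34 and Q-16 present → N-24 forms (Rx 14).
N-24 present → Z-58 forms (Rx 5).
Z-58 and N-50 present → F-49 forms (Rx 2).
F-49 present → F-74 forms (Rx 16).
F-59 would need T-33 (Rx 13), but T-33 never forms. R-77 would need E-11 and Q-16 (Rx 3), but E-11 never forms.

F-74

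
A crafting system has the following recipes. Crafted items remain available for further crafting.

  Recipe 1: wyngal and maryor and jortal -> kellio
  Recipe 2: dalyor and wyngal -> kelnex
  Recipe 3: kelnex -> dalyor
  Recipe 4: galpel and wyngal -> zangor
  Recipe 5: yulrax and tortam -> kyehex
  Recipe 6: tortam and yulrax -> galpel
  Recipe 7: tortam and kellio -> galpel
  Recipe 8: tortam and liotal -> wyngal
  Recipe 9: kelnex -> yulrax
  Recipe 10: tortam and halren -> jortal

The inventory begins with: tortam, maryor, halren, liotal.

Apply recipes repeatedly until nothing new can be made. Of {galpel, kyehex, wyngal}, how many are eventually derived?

2

tortam and liotal -> wyngal (Recipe 8).
Using Recipe 10, tortam and halren make jortal.
Using Recipe 1, wyngal, maryor, and jortal make kellio.
Using Recipe 7, tortam and kellio make galpel.
galpel: reached.
kyehex would need yulrax and tortam (Recipe 5), but yulrax is never obtained.
wyngal: reached.
Reached: galpel and wyngal — 2 of the 3.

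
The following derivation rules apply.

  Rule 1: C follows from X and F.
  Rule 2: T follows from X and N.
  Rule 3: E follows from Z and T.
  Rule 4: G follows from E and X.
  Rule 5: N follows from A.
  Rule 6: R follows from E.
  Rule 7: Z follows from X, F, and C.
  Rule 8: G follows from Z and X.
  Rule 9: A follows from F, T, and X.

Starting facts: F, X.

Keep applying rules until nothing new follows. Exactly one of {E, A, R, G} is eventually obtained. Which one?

G

From X and F, Rule 1 gives C.
X, F, and C hold, so Z follows (Rule 7).
From Z and X, Rule 8 gives G.
E would need Z and T (Rule 3), but T is never established. R would need E (Rule 6), but E is never established. A would need F, T, and X (Rule 9), but T is never established.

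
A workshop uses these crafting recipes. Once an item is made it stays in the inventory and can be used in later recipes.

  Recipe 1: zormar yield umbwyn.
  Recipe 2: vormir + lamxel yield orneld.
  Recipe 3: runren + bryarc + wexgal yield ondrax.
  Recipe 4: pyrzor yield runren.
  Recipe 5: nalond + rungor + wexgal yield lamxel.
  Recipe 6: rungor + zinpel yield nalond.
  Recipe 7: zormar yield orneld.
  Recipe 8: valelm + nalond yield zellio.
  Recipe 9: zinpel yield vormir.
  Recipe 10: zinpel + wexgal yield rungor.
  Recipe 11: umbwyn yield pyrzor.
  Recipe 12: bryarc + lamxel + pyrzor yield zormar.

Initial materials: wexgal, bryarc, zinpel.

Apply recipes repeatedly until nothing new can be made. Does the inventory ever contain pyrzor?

pyrzor would need umbwyn (Recipe 11), but umbwyn is never obtained.

No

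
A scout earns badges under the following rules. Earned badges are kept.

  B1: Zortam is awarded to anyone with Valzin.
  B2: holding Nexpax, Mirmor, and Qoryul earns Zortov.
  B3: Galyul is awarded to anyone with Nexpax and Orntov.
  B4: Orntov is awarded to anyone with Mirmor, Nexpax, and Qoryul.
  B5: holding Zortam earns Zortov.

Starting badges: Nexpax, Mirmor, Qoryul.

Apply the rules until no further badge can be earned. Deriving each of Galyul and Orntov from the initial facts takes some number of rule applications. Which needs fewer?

Orntov

Orntov: With Mirmor, Nexpax, and Qoryul, Orntov is earned (B4). [1 rule application]
Galyul: With Mirmor, Nexpax, and Qoryul, Orntov is earned (B4). With Nexpax and Orntov, Galyul is earned (B3). [2 rule applications]
Orntov needs fewer.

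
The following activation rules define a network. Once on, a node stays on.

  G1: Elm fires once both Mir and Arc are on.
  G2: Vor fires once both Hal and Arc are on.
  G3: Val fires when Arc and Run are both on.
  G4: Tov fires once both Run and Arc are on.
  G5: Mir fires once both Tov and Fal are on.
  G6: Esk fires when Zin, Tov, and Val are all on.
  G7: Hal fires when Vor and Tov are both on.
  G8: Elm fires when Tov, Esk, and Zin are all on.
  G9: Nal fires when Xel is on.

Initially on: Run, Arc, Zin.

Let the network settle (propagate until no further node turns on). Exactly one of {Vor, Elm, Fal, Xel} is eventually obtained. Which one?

G3: Arc and Run on → Val on.
Run and Arc are on, so Tov fires (G4).
G6: Zin, Tov, and Val on → Esk on.
G8: Tov, Esk, and Zin on → Elm on.
No rule produces Xel, and it is not given. Vor would need Hal and Arc (G2), but Hal never turns on. No rule produces Fal, and it is not given.

Elm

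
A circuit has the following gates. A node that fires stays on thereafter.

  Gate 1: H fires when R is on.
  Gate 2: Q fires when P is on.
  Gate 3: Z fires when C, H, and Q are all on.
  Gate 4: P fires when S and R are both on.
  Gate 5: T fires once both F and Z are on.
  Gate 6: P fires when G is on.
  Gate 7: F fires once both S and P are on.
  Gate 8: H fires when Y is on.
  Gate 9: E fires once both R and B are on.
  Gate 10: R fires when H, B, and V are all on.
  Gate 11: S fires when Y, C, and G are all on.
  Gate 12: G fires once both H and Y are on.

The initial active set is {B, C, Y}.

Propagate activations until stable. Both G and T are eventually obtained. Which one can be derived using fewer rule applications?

G: Gate 8: Y on → H on. H and Y are on, so G fires (Gate 12). [2 rule applications]
T: Gate 8: Y on → H on. Gate 12: H and Y on → G on. Gate 11: Y, C, and G on → S on. Gate 6: G on → P on. S and P are on, so F fires (Gate 7). Gate 2: P on → Q on. Gate 3: C, H, and Q on → Z on. Gate 5: F and Z on → T on. [8 rule applications]
G needs fewer.

G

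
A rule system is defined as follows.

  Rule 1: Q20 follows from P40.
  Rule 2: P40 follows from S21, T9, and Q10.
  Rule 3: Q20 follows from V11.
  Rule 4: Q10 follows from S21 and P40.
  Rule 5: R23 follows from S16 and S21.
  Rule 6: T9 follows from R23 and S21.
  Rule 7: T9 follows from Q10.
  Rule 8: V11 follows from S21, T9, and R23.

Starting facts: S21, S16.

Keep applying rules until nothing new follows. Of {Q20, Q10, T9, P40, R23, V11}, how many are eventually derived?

4

From S16 and S21, Rule 5 gives R23.
From R23 and S21, Rule 6 gives T9.
S21, T9, and R23 hold, so V11 follows (Rule 8).
V11 holds, so Q20 follows (Rule 3).
Q20: reached.
Q10 would need S21 and P40 (Rule 4), but P40 is never established.
T9: reached.
P40 would need S21, T9, and Q10 (Rule 2), but Q10 is never established.
R23: reached.
V11: reached.
Reached: Q20, T9, R23, and V11 — 4 of the 6.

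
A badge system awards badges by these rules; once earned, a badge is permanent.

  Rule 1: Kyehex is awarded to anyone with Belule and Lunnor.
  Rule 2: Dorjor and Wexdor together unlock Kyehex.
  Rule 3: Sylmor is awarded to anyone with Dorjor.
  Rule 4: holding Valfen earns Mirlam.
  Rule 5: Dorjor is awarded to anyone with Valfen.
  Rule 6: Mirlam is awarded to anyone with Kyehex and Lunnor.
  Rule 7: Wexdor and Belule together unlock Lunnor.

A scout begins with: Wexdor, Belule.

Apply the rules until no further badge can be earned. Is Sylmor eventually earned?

No

Sylmor would need Dorjor (Rule 3), but Dorjor is never earned.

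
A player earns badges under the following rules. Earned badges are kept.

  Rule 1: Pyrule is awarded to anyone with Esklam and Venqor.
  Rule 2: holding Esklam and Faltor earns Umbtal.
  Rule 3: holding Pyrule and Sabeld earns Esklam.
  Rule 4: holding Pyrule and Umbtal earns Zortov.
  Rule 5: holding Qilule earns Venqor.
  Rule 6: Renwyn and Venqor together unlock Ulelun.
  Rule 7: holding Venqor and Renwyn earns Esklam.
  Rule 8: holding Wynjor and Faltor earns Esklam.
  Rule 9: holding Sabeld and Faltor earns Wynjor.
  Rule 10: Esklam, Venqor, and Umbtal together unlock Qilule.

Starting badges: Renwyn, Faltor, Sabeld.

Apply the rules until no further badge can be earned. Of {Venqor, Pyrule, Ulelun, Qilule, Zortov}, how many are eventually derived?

0

Venqor would need Qilule (Rule 5), but Qilule is never earned.
Pyrule would need Esklam and Venqor (Rule 1), but Venqor is never earned.
Ulelun would need Renwyn and Venqor (Rule 6), but Venqor is never earned.
Qilule would need Esklam, Venqor, and Umbtal (Rule 10), but Venqor is never earned.
Zortov would need Pyrule and Umbtal (Rule 4), but Pyrule is never earned.
None of the 5 are reached.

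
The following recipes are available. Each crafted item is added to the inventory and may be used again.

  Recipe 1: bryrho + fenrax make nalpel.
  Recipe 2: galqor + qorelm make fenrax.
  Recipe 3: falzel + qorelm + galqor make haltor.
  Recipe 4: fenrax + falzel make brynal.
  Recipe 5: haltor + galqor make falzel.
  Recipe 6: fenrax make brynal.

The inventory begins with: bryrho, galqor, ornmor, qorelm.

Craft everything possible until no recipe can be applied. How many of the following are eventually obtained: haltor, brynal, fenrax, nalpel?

Using Recipe 2, galqor and qorelm make fenrax.
Using Recipe 1, bryrho and fenrax make nalpel.
fenrax → brynal (Recipe 6).
haltor would need falzel, qorelm, and galqor (Recipe 3), but falzel is never obtained.
brynal: reached.
fenrax: reached.
nalpel: reached.
Reached: brynal, fenrax, and nalpel — 3 of the 4.

3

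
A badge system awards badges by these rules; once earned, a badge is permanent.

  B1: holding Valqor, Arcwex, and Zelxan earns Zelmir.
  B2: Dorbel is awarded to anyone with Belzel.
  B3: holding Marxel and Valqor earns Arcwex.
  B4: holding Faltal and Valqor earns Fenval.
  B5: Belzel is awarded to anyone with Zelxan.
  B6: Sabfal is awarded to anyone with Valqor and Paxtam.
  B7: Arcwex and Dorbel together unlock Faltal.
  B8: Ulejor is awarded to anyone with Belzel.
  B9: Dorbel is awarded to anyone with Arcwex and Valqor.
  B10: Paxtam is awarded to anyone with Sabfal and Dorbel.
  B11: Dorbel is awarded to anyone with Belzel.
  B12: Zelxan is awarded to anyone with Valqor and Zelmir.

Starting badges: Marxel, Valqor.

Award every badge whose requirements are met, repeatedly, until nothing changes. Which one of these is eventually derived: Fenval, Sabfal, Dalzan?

Fenval

With Marxel and Valqor, Arcwex is earned (B3).
With Arcwex and Valqor, Dorbel is earned (B9).
With Arcwex and Dorbel, Faltal is earned (B7).
With Faltal and Valqor, Fenval is earned (B4).
No rule produces Dalzan, and it is not given. Sabfal would need Valqor and Paxtam (B6), but Paxtam is never earned.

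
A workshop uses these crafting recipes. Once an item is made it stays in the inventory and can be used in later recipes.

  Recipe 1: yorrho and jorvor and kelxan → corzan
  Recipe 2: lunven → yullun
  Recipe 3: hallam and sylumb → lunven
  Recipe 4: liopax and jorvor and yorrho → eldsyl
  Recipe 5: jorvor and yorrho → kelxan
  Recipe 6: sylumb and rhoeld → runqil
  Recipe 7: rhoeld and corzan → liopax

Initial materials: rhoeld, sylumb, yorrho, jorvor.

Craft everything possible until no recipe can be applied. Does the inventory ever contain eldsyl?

Yes

jorvor and yorrho → kelxan (Recipe 5).
yorrho and jorvor and kelxan → corzan (Recipe 1).
Using Recipe 7, rhoeld and corzan make liopax.
liopax and jorvor and yorrho → eldsyl (Recipe 4).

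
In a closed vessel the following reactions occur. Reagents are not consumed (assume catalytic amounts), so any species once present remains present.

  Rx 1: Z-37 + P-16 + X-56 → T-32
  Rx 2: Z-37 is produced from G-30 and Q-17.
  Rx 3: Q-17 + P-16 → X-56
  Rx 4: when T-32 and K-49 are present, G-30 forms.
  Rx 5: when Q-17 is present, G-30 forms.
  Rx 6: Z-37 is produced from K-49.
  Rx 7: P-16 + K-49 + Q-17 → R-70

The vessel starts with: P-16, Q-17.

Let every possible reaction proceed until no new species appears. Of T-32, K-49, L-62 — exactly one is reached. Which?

Q-17 present → G-30 forms (Rx 5).
Q-17 and P-16 present → X-56 forms (Rx 3).
G-30 and Q-17 present → Z-37 forms (Rx 2).
Z-37, P-16, and X-56 present → T-32 forms (Rx 1).
No rule produces L-62, and it is not given. No rule produces K-49, and it is not given.

T-32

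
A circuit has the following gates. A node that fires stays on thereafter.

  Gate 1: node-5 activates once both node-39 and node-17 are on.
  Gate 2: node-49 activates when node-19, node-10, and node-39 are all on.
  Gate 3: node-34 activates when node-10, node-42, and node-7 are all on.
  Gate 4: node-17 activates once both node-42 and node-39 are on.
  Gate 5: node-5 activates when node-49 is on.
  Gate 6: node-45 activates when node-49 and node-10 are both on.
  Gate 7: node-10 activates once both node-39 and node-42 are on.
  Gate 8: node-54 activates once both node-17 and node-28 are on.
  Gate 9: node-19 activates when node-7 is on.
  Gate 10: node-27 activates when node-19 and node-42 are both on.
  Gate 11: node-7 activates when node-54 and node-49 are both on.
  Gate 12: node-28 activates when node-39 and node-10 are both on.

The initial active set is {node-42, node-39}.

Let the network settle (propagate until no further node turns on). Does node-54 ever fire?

Gate 7: node-39 and node-42 on → node-10 on.
Gate 4: node-42 and node-39 on → node-17 on.
Gate 12: node-39 and node-10 on → node-28 on.
node-17 and node-28 are on, so node-54 activates (Gate 8).

Yes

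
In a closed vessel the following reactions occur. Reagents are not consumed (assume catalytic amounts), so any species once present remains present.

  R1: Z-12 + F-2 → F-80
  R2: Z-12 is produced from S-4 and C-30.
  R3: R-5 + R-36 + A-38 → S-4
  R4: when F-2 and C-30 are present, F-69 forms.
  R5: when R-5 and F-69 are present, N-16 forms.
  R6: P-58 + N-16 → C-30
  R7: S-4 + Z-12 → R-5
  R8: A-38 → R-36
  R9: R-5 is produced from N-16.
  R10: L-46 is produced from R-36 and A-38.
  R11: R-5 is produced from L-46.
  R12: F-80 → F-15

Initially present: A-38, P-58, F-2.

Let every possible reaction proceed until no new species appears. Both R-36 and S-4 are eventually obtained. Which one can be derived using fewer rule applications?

R-36: A-38 present → R-36 forms (R8). [1 rule application]
S-4: A-38 present → R-36 forms (R8). R-36 and A-38 present → L-46 forms (R10). L-46 present → R-5 forms (R11). R-5, R-36, and A-38 present → S-4 forms (R3). [4 rule applications]
R-36 needs fewer.

R-36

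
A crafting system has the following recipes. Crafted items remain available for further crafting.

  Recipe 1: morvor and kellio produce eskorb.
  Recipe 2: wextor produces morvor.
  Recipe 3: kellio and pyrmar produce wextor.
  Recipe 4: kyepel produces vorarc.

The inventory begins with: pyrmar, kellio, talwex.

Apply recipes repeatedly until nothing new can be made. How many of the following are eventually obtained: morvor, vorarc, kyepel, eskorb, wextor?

3

Using Recipe 3, kellio and pyrmar make wextor.
Using Recipe 2, wextor makes morvor.
Using Recipe 1, morvor and kellio make eskorb.
morvor: reached.
vorarc would need kyepel (Recipe 4), but kyepel is never obtained.
No rule produces kyepel, and it is not given.
eskorb: reached.
wextor: reached.
Reached: morvor, eskorb, and wextor — 3 of the 5.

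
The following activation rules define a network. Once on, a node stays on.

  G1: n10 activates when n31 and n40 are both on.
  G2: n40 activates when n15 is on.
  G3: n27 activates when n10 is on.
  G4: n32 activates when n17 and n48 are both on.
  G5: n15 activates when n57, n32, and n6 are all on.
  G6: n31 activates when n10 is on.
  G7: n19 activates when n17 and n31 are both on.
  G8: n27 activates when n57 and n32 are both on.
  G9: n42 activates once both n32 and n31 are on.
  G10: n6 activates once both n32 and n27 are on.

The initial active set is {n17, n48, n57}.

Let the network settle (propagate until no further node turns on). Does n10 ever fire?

n10 would need n31 and n40 (G1), but n31 never turns on.

No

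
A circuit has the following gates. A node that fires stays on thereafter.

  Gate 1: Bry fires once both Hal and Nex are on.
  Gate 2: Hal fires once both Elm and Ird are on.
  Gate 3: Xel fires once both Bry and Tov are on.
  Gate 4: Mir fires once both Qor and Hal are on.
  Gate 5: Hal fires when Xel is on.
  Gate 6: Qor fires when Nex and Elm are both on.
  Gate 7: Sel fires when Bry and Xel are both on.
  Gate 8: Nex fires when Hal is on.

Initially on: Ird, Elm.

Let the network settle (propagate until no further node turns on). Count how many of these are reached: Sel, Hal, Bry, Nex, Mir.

Gate 2: Elm and Ird on → Hal on.
Hal is on, so Nex fires (Gate 8).
Nex and Elm are on, so Qor fires (Gate 6).
Gate 1: Hal and Nex on → Bry on.
Qor and Hal are on, so Mir fires (Gate 4).
Sel would need Bry and Xel (Gate 7), but Xel never turns on.
Hal: reached.
Bry: reached.
Nex: reached.
Mir: reached.
Reached: Hal, Bry, Nex, and Mir — 4 of the 5.

4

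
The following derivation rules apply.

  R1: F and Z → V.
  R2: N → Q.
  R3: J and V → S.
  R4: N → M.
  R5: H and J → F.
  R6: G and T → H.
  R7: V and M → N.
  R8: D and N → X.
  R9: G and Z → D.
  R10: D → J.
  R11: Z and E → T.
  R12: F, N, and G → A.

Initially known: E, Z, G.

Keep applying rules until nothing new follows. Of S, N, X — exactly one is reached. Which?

S

Z and E hold, so T follows (R11).
G and Z hold, so D follows (R9).
From G and T, R6 gives H.
From D, R10 gives J.
From H and J, R5 gives F.
F and Z hold, so V follows (R1).
J and V hold, so S follows (R3).
X would need D and N (R8), but N is never established. N would need V and M (R7), but M is never established.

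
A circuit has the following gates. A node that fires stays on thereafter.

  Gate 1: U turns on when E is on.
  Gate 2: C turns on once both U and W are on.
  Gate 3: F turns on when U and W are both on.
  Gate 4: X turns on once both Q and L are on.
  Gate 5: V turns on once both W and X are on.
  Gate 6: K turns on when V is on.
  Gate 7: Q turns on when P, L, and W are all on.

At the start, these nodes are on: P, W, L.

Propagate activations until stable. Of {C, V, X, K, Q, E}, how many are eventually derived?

Gate 7: P, L, and W on → Q on.
Gate 4: Q and L on → X on.
W and X are on, so V turns on (Gate 5).
V is on, so K turns on (Gate 6).
C would need U and W (Gate 2), but U never turns on.
V: reached.
X: reached.
K: reached.
Q: reached.
No rule produces E, and it is not given.
Reached: V, X, K, and Q — 4 of the 6.

4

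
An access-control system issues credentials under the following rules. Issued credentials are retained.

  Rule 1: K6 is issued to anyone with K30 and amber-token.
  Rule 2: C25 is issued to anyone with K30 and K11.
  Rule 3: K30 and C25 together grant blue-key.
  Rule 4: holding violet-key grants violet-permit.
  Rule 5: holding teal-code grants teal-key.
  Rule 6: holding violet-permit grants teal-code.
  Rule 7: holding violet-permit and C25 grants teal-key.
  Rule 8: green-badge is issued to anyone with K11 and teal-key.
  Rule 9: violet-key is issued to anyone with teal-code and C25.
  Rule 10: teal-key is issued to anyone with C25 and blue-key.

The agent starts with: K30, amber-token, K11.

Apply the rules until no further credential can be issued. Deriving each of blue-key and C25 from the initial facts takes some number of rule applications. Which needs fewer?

C25

C25: Holding K30 and K11 grants C25 (Rule 2). [1 rule application]
blue-key: Holding K30 and K11 grants C25 (Rule 2). Holding K30 and C25 grants blue-key (Rule 3). [2 rule applications]
C25 needs fewer.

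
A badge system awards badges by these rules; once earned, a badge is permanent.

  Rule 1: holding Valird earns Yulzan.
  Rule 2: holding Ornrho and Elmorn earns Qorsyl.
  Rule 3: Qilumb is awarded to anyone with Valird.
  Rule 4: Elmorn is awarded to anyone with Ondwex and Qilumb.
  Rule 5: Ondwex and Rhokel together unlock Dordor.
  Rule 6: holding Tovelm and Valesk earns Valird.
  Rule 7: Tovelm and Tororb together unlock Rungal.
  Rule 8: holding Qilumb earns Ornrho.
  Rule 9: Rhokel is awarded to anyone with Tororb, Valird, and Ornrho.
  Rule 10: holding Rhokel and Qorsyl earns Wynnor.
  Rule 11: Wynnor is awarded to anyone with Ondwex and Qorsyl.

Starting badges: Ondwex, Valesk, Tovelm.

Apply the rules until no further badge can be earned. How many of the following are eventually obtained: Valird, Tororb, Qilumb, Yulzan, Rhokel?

With Tovelm and Valesk, Valird is earned (Rule 6).
With Valird, Yulzan is earned (Rule 1).
With Valird, Qilumb is earned (Rule 3).
Valird: reached.
No rule produces Tororb, and it is not given.
Qilumb: reached.
Yulzan: reached.
Rhokel would need Tororb, Valird, and Ornrho (Rule 9), but Tororb is never earned.
Reached: Valird, Qilumb, and Yulzan — 3 of the 5.

3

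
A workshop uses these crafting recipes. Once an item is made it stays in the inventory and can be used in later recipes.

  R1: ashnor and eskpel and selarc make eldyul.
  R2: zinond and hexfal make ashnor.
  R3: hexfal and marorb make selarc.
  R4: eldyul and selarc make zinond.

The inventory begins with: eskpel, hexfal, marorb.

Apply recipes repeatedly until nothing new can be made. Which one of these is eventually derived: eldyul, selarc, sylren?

selarc

Using R3, hexfal and marorb make selarc.
eldyul would need ashnor, eskpel, and selarc (R1), but ashnor is never obtained. No rule produces sylren, and it is not given.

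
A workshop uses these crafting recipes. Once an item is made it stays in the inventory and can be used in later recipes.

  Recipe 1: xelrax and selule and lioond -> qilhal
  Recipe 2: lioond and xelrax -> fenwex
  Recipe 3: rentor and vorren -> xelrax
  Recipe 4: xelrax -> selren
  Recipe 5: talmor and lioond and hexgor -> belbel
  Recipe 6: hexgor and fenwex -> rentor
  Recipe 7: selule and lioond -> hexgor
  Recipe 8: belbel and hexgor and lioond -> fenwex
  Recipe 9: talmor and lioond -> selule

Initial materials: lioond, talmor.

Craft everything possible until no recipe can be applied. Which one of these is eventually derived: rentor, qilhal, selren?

talmor and lioond -> selule (Recipe 9).
Using Recipe 7, selule and lioond make hexgor.
Using Recipe 5, talmor, lioond, and hexgor make belbel.
belbel and hexgor and lioond -> fenwex (Recipe 8).
hexgor and fenwex -> rentor (Recipe 6).
qilhal would need xelrax, selule, and lioond (Recipe 1), but xelrax is never obtained. selren would need xelrax (Recipe 4), but xelrax is never obtained.

rentor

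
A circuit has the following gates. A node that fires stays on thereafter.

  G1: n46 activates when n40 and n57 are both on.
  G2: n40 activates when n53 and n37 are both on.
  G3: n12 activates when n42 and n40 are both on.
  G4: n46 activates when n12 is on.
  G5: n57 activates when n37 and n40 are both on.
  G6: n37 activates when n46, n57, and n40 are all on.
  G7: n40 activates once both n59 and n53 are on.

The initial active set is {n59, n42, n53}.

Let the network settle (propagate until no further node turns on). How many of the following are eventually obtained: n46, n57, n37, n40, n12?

G7: n59 and n53 on → n40 on.
n42 and n40 are on, so n12 activates (G3).
G4: n12 on → n46 on.
n46: reached.
n57 would need n37 and n40 (G5), but n37 never turns on.
n37 would need n46, n57, and n40 (G6), but n57 never turns on.
n40: reached.
n12: reached.
Reached: n46, n40, and n12 — 3 of the 5.

3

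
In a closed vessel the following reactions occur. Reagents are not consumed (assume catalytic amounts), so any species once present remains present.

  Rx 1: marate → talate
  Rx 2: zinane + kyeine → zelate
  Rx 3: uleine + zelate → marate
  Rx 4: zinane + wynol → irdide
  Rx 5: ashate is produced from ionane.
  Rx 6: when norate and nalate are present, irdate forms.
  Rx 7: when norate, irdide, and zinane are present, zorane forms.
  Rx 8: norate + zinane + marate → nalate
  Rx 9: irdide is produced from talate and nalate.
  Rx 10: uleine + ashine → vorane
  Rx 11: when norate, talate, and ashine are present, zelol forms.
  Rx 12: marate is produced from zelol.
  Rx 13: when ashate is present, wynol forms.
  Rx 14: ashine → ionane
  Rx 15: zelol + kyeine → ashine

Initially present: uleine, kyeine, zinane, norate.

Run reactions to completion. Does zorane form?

Yes

zinane and kyeine present → zelate forms (Rx 2).
uleine and zelate present → marate forms (Rx 3).
marate present → talate forms (Rx 1).
norate, zinane, and marate present → nalate forms (Rx 8).
talate and nalate present → irdide forms (Rx 9).
norate, irdide, and zinane present → zorane forms (Rx 7).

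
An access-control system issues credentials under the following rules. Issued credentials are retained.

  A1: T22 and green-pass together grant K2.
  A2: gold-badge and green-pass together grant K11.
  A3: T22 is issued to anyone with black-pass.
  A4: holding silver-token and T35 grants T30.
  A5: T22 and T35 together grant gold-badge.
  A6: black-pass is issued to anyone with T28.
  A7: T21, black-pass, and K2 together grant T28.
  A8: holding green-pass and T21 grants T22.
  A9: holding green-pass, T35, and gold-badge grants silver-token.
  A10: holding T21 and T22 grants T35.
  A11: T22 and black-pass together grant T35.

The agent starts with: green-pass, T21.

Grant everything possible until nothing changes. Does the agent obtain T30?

Yes

Holding green-pass and T21 grants T22 (A8).
Holding T21 and T22 grants T35 (A10).
Holding T22 and T35 grants gold-badge (A5).
Holding green-pass, T35, and gold-badge grants silver-token (A9).
Holding silver-token and T35 grants T30 (A4).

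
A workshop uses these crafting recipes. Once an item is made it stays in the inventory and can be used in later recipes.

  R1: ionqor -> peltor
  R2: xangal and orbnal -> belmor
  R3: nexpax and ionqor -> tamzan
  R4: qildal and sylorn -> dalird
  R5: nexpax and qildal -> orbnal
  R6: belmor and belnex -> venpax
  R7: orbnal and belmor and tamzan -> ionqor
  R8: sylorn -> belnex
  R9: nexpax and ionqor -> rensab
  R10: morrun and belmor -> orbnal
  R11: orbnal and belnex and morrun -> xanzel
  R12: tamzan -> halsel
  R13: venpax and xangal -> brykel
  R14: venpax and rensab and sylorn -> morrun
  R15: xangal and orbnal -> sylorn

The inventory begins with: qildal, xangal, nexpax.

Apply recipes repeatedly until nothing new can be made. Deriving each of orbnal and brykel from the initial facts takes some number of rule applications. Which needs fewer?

orbnal

orbnal: Using R5, nexpax and qildal make orbnal. [1 rule application]
brykel: nexpax and qildal -> orbnal (R5). Using R15, xangal and orbnal make sylorn. Using R2, xangal and orbnal make belmor. Using R8, sylorn makes belnex. belmor and belnex -> venpax (R6). venpax and xangal -> brykel (R13). [6 rule applications]
orbnal needs fewer.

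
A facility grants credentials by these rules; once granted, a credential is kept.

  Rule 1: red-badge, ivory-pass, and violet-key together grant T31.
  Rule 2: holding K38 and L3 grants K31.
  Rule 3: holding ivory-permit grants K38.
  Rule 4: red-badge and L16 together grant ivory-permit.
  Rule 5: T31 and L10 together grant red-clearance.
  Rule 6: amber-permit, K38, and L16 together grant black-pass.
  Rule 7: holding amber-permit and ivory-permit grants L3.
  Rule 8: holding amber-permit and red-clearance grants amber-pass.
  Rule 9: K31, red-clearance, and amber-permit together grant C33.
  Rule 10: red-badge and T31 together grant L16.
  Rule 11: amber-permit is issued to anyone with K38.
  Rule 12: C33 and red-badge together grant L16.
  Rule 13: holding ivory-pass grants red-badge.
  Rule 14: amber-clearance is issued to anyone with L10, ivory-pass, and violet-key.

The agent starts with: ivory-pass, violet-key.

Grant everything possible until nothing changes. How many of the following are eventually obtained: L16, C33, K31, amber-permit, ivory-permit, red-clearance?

Holding ivory-pass grants red-badge (Rule 13).
Holding red-badge, ivory-pass, and violet-key grants T31 (Rule 1).
Holding red-badge and T31 grants L16 (Rule 10).
Holding red-badge and L16 grants ivory-permit (Rule 4).
Holding ivory-permit grants K38 (Rule 3).
Holding K38 grants amber-permit (Rule 11).
Holding amber-permit and ivory-permit grants L3 (Rule 7).
Holding K38 and L3 grants K31 (Rule 2).
L16: reached.
C33 would need K31, red-clearance, and amber-permit (Rule 9), but red-clearance is never granted.
K31: reached.
amber-permit: reached.
ivory-permit: reached.
red-clearance would need T31 and L10 (Rule 5), but L10 is never granted.
Reached: L16, K31, amber-permit, and ivory-permit — 4 of the 6.

4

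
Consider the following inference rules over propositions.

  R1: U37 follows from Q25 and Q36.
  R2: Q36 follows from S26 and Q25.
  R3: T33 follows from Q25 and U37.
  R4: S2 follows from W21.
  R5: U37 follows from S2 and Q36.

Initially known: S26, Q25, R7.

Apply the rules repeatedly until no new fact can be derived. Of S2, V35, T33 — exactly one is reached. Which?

T33

From S26 and Q25, R2 gives Q36.
From Q25 and Q36, R1 gives U37.
Q25 and U37 hold, so T33 follows (R3).
No rule produces V35, and it is not given. S2 would need W21 (R4), but W21 is never established.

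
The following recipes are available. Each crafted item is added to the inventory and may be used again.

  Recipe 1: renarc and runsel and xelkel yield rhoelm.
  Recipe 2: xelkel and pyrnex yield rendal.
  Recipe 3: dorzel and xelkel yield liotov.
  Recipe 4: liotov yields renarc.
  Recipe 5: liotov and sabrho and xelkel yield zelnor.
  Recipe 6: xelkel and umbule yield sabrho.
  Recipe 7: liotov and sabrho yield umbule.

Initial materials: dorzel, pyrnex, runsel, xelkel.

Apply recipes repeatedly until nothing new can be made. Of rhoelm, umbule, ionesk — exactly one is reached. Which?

rhoelm

dorzel and xelkel → liotov (Recipe 3).
Using Recipe 4, liotov makes renarc.
Using Recipe 1, renarc, runsel, and xelkel make rhoelm.
No rule produces ionesk, and it is not given. umbule would need liotov and sabrho (Recipe 7), but sabrho is never obtained.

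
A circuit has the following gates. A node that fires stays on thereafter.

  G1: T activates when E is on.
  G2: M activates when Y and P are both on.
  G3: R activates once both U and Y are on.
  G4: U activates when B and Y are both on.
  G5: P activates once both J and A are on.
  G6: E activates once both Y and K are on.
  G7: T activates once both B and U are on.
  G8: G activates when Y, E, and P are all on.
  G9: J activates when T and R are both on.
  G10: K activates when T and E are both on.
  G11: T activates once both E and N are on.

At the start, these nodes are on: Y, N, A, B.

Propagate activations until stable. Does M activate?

B and Y are on, so U activates (G4).
U and Y are on, so R activates (G3).
B and U are on, so T activates (G7).
T and R are on, so J activates (G9).
J and A are on, so P activates (G5).
G2: Y and P on → M on.

Yes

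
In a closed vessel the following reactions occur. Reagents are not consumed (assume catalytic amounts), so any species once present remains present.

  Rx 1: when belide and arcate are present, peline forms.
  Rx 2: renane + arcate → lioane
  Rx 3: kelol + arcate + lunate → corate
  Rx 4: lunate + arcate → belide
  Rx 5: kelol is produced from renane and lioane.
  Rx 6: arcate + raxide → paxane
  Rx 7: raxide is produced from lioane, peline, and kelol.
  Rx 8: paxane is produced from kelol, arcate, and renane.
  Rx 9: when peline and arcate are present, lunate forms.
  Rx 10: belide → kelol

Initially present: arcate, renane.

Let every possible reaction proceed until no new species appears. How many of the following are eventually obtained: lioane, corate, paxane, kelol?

3

renane and arcate present → lioane forms (Rx 2).
renane and lioane present → kelol forms (Rx 5).
kelol, arcate, and renane present → paxane forms (Rx 8).
lioane: reached.
corate would need kelol, arcate, and lunate (Rx 3), but lunate never forms.
paxane: reached.
kelol: reached.
Reached: lioane, paxane, and kelol — 3 of the 4.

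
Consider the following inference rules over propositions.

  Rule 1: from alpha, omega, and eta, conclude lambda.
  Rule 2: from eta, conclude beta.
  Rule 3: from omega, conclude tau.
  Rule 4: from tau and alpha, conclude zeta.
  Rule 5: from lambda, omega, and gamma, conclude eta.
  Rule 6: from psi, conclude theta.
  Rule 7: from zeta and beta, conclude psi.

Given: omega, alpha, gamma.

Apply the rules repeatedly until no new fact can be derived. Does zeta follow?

From omega, Rule 3 gives tau.
tau and alpha hold, so zeta follows (Rule 4).

Yes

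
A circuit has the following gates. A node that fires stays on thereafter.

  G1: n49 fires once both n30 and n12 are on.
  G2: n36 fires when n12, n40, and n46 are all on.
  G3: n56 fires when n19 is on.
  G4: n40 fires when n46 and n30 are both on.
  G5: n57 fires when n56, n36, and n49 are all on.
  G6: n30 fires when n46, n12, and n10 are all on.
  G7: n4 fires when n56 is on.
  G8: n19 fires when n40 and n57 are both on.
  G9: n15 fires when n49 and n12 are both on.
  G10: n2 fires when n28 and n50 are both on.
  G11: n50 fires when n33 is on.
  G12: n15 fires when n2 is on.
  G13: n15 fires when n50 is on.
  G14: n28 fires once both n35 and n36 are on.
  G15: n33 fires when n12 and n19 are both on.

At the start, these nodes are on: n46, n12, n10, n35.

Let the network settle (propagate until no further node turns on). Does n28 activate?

Yes

G6: n46, n12, and n10 on → n30 on.
G4: n46 and n30 on → n40 on.
G2: n12, n40, and n46 on → n36 on.
G14: n35 and n36 on → n28 on.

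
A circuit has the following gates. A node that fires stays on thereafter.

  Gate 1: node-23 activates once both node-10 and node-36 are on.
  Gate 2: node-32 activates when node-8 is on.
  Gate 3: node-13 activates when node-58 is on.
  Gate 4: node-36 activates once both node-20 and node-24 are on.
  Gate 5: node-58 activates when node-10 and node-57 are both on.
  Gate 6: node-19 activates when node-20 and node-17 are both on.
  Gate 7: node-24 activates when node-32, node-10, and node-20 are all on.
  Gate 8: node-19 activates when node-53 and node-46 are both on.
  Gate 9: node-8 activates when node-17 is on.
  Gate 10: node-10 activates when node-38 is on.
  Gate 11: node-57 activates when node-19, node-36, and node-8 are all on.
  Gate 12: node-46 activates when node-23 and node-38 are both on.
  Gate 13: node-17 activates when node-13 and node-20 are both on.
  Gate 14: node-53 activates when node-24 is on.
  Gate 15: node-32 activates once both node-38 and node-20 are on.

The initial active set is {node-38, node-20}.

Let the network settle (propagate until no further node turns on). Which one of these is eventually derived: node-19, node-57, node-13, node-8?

Gate 15: node-38 and node-20 on → node-32 on.
Gate 10: node-38 on → node-10 on.
Gate 7: node-32, node-10, and node-20 on → node-24 on.
node-24 is on, so node-53 activates (Gate 14).
Gate 4: node-20 and node-24 on → node-36 on.
Gate 1: node-10 and node-36 on → node-23 on.
node-23 and node-38 are on, so node-46 activates (Gate 12).
node-53 and node-46 are on, so node-19 activates (Gate 8).
node-57 would need node-19, node-36, and node-8 (Gate 11), but node-8 never turns on. node-13 would need node-58 (Gate 3), but node-58 never turns on. node-8 would need node-17 (Gate 9), but node-17 never turns on.

node-19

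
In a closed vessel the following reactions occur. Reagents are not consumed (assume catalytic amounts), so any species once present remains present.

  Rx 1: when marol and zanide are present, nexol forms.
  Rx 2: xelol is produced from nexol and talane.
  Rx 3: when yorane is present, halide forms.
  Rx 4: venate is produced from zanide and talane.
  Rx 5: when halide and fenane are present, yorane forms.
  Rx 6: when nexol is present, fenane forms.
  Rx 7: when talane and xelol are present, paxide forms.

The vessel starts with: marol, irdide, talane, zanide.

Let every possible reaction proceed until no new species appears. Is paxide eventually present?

marol and zanide present → nexol forms (Rx 1).
nexol and talane present → xelol forms (Rx 2).
talane and xelol present → paxide forms (Rx 7).

Yes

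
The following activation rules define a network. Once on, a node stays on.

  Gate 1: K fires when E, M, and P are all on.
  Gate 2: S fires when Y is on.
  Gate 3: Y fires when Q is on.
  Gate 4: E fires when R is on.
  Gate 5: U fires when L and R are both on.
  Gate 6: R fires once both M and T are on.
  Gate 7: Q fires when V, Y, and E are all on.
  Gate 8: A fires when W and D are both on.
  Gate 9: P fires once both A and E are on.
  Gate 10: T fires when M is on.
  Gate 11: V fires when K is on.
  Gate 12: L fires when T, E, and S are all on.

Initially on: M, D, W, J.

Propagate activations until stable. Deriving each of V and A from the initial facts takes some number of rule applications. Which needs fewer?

A

A: W and D are on, so A fires (Gate 8). [1 rule application]
V: Gate 8: W and D on → A on. Gate 10: M on → T on. Gate 6: M and T on → R on. R is on, so E fires (Gate 4). A and E are on, so P fires (Gate 9). E, M, and P are on, so K fires (Gate 1). Gate 11: K on → V on. [7 rule applications]
A needs fewer.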